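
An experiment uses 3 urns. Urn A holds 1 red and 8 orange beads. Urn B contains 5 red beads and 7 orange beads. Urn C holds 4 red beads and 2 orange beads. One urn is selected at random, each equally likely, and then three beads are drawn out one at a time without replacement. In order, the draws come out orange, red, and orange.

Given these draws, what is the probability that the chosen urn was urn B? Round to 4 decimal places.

0.4723

Under each hypothesis, the probability of the observed sequence is: P(data | urn A) = (8/9)(1/8)(7/7) = 0.11111; P(data | urn B) = (7/12)(5/11)(6/10) = 0.15909; P(data | urn C) = (2/6)(4/5)(1/4) = 0.066667.
Weighting by the prior gives 1/3 · 0.11111 = 0.037037, 1/3 · 0.15909 = 0.05303, 1/3 · 0.066667 = 0.022222; with total 0.11229.
By Bayes' rule, P(urn B | data) = (0.05303) / (0.11229) = 0.47226.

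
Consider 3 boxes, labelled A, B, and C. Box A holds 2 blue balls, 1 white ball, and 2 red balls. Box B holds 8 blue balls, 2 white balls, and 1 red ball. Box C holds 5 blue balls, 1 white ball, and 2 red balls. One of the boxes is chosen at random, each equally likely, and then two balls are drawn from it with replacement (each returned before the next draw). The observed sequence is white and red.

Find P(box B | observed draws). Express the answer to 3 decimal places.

For each hypothesis, P(data | H) works out to: P(data | box A) = (1/5)(2/5) = 0.08; P(data | box B) = (2/11)(1/11) = 0.016529; P(data | box C) = (1/8)(2/8) = 0.03125.
Weighting by the prior gives 1/3 · 0.08 = 0.026667, 1/3 · 0.016529 = 0.0055096, 1/3 · 0.03125 = 0.010417; these sum to 0.042593.
Therefore the posterior P(box B | data) = (0.0055096) / (0.042593) = 0.12936.

0.129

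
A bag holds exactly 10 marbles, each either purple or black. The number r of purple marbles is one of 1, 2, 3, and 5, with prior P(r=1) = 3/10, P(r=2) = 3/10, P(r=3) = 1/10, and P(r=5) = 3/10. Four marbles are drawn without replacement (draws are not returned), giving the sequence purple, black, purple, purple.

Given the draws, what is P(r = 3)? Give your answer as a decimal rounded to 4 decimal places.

0.0446

Under each hypothesis, the probability of the observed sequence is: P(data | r = 1) = (1/10)(9/9)(0/8) = 0; P(data | r = 2) = (2/10)(8/9)(1/8)(0/7) = 0; P(data | r = 3) = (3/10)(7/9)(2/8)(1/7) = 0.0083333; P(data | r = 5) = (5/10)(5/9)(4/8)(3/7) = 0.059524.
The prior-weighted likelihoods are 3/10 · 0 = 0, 3/10 · 0 = 0, 1/10 · 0.0083333 = 0.00083333, 3/10 · 0.059524 = 0.017857; these sum to 0.01869.
So P(r = 3 | data) = (0.00083333) / (0.01869) = 0.044586.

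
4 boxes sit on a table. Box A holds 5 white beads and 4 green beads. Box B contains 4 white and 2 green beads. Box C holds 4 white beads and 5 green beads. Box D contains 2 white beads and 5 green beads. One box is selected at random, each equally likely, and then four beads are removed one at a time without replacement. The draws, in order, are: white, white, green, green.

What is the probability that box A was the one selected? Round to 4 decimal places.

0.2907

Under each hypothesis, the probability of the observed sequence is: P(data | box A) = (5/9)(4/8)(4/7)(3/6) = 5/63; P(data | box B) = (4/6)(3/5)(2/4)(1/3) = 1/15; P(data | box C) = (4/9)(3/8)(5/7)(4/6) = 5/63; P(data | box D) = (2/7)(1/6)(5/5)(4/4) = 1/21.
Multiplying each by its prior: 1/4 · 5/63 = 5/252, 1/4 · 1/15 = 1/60, 1/4 · 5/63 = 5/252, 1/4 · 1/21 = 1/84; with total 43/630.
Hence P(box A | data) = (5/252) / (43/630) = 25/86.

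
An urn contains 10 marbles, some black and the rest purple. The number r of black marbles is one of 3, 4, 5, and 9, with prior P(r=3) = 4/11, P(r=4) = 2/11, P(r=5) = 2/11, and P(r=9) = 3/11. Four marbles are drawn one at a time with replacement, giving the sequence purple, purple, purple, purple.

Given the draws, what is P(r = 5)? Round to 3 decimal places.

0.093

For each hypothesis, P(data | H) works out to: P(data | r = 3) = (7/10)(7/10)(7/10)(7/10) = 0.2401; P(data | r = 4) = (6/10)(6/10)(6/10)(6/10) = 0.1296; P(data | r = 5) = (5/10)(5/10)(5/10)(5/10) = 0.0625; P(data | r = 9) = (1/10)(1/10)(1/10)(1/10) = 0.0001.
Multiplying each by its prior: 4/11 · 0.2401 = 0.087309, 2/11 · 0.1296 = 0.023564, 2/11 · 0.0625 = 0.011364, 3/11 · 0.0001 = 2.7273e-05; these sum to 0.12226.
Therefore the posterior P(r = 5 | data) = (0.011364) / (0.12226) = 0.092944.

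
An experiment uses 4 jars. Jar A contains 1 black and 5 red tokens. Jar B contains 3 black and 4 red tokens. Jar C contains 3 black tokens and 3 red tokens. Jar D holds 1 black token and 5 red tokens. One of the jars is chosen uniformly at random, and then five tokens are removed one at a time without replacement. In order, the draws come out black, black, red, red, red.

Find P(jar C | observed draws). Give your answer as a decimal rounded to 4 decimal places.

0.4667

For each hypothesis, P(data | H) works out to: P(data | jar A) = (1/6)(0/5) = 0; P(data | jar B) = (3/7)(2/6)(4/5)(3/4)(2/3) = 2/35; P(data | jar C) = (3/6)(2/5)(3/4)(2/3)(1/2) = 1/20; P(data | jar D) = (1/6)(0/5) = 0.
Weighting by the prior gives 1/4 · 0 = 0, 1/4 · 2/35 = 1/70, 1/4 · 1/20 = 1/80, 1/4 · 0 = 0; with total 3/112.
Therefore the posterior P(jar C | data) = (1/80) / (3/112) = 7/15.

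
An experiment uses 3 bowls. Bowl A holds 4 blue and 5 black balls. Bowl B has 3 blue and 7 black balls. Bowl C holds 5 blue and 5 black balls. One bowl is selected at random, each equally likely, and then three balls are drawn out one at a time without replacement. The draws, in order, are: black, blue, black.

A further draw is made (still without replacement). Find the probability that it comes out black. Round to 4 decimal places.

0.5584

The likelihood of the observed sequence under each hypothesis: P(data | bowl A) = (5/9)(4/8)(4/7) = 0.15873; P(data | bowl B) = (7/10)(3/9)(6/8) = 0.175; P(data | bowl C) = (5/10)(5/9)(4/8) = 0.13889.
Multiplying each by its prior: 1/3 · 0.15873 = 0.05291, 1/3 · 0.175 = 0.058333, 1/3 · 0.13889 = 0.046296; summing to 0.15754.
Normalising, the posterior is P(bowl A | data) = 0.33585, P(bowl B | data) = 0.37028, P(bowl C | data) = 0.29387.
The predictive probability is P(black next | data) = (1/2)(0.33585) + (5/7)(0.37028) + (3/7)(0.29387) = 0.55835.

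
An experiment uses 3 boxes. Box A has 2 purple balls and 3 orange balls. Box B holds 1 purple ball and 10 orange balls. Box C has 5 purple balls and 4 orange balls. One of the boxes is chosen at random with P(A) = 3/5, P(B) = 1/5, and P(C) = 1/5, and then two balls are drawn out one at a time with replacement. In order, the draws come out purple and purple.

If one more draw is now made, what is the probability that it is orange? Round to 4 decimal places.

0.5430

Under each hypothesis, the probability of the observed sequence is: P(data | box A) = (2/5)(2/5) = 0.16; P(data | box B) = (1/11)(1/11) = 0.0082645; P(data | box C) = (5/9)(5/9) = 0.30864.
Multiplying each by its prior: 3/5 · 0.16 = 0.096, 1/5 · 0.0082645 = 0.0016529, 1/5 · 0.30864 = 0.061728; summing to 0.15938.
The posterior is then P(box A | data) = 0.60233, P(box B | data) = 0.010371, P(box C | data) = 0.3873.
The predictive probability is P(orange next | data) = (3/5)(0.60233) + (10/11)(0.010371) + (4/9)(0.3873) = 0.54296.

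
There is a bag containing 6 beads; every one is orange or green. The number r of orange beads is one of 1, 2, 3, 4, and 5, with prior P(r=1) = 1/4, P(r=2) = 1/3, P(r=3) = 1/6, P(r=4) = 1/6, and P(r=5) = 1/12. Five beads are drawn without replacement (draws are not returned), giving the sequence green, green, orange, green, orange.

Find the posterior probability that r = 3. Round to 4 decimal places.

Compute the likelihood of the observed sequence for each case: P(data | r = 1) = (5/6)(4/5)(1/4)(3/3)(0/2) = 0; P(data | r = 2) = (4/6)(3/5)(2/4)(2/3)(1/2) = 1/15; P(data | r = 3) = (3/6)(2/5)(3/4)(1/3)(2/2) = 1/20; P(data | r = 4) = (2/6)(1/5)(4/4)(0/3) = 0; P(data | r = 5) = (1/6)(0/5) = 0.
Multiplying each by its prior: 1/4 · 0 = 0, 1/3 · 1/15 = 1/45, 1/6 · 1/20 = 1/120, 1/6 · 0 = 0, 1/12 · 0 = 0; these sum to 11/360.
Hence P(r = 3 | data) = (1/120) / (11/360) = 3/11.

0.2727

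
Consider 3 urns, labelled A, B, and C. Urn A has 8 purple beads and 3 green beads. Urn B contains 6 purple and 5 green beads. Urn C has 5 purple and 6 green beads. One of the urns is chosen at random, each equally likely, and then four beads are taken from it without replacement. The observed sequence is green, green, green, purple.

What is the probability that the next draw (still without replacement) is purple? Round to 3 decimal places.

Under each hypothesis, the probability of the observed sequence is: P(data | urn A) = (3/11)(2/10)(1/9)(8/8) = 1/165; P(data | urn B) = (5/11)(4/10)(3/9)(6/8) = 1/22; P(data | urn C) = (6/11)(5/10)(4/9)(5/8) = 5/66.
The prior-weighted likelihoods are 1/3 · 1/165 = 1/495, 1/3 · 1/22 = 1/66, 1/3 · 5/66 = 5/198; these sum to 7/165.
Dividing through by the total gives posterior P(urn A | data) = 1/21, P(urn B | data) = 5/14, P(urn C | data) = 25/42.
Averaging over the posterior, P(purple next | data) = (1)(1/21) + (5/7)(5/14) + (4/7)(25/42) = 9/14.

0.643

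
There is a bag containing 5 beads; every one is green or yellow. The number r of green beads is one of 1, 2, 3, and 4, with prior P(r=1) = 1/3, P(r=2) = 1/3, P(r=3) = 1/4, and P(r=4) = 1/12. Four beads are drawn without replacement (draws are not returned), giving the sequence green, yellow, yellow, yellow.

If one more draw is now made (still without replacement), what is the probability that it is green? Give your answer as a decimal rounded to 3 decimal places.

0.333

For each hypothesis, P(data | H) works out to: P(data | r = 1) = (1/5)(4/4)(3/3)(2/2) = 1/5; P(data | r = 2) = (2/5)(3/4)(2/3)(1/2) = 1/10; P(data | r = 3) = (3/5)(2/4)(1/3)(0/2) = 0; P(data | r = 4) = (4/5)(1/4)(0/3) = 0.
Multiplying each by its prior: 1/3 · 1/5 = 1/15, 1/3 · 1/10 = 1/30, 1/4 · 0 = 0, 1/12 · 0 = 0; summing to 1/10.
The posterior is then P(r = 1 | data) = 2/3, P(r = 2 | data) = 1/3, P(r = 3 | data) = 0, P(r = 4 | data) = 0.
So P(green next | data) = Σ P(green next | H) P(H | data) = (0)(2/3) + (1)(1/3) = 1/3.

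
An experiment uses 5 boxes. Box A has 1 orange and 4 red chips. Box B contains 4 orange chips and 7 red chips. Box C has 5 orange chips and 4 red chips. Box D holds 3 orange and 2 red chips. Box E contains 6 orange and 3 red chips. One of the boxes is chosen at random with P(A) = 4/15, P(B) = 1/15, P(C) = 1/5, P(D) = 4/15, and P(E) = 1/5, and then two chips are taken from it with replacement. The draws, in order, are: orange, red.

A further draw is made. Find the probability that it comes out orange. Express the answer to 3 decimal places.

The likelihood of the observed sequence under each hypothesis: P(data | box A) = (1/5)(4/5) = 0.16; P(data | box B) = (4/11)(7/11) = 0.2314; P(data | box C) = (5/9)(4/9) = 0.24691; P(data | box D) = (3/5)(2/5) = 0.24; P(data | box E) = (6/9)(3/9) = 0.22222.
Weighting by the prior gives 4/15 · 0.16 = 0.042667, 1/15 · 0.2314 = 0.015427, 1/5 · 0.24691 = 0.049383, 4/15 · 0.24 = 0.064, 1/5 · 0.22222 = 0.044444; with total 0.21592.
Dividing through by the total gives posterior P(box A | data) = 0.1976, P(box B | data) = 0.071447, P(box C | data) = 0.22871, P(box D | data) = 0.2964, P(box E | data) = 0.20584.
Averaging over the posterior, P(orange next | data) = (1/5)(0.1976) + (4/11)(0.071447) + (5/9)(0.22871) + (3/5)(0.2964) + (2/3)(0.20584) = 0.50763.

0.508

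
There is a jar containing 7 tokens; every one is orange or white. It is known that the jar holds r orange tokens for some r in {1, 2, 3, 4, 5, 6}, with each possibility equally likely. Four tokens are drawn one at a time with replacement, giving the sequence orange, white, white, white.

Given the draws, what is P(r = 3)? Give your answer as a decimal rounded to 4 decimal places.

0.2365

For each hypothesis, P(data | H) works out to: P(data | r = 1) = (1/7)(6/7)(6/7)(6/7) = 0.089963; P(data | r = 2) = (2/7)(5/7)(5/7)(5/7) = 0.10412; P(data | r = 3) = (3/7)(4/7)(4/7)(4/7) = 0.079967; P(data | r = 4) = (4/7)(3/7)(3/7)(3/7) = 0.044981; P(data | r = 5) = (5/7)(2/7)(2/7)(2/7) = 0.01666; P(data | r = 6) = (6/7)(1/7)(1/7)(1/7) = 0.002499.
Multiplying each by its prior: 1/6 · 0.089963 = 0.014994, 1/6 · 0.10412 = 0.017354, 1/6 · 0.079967 = 0.013328, 1/6 · 0.044981 = 0.0074969, 1/6 · 0.01666 = 0.0027766, 1/6 · 0.002499 = 0.00041649; summing to 0.056365.
So P(r = 3 | data) = (0.013328) / (0.056365) = 0.23645.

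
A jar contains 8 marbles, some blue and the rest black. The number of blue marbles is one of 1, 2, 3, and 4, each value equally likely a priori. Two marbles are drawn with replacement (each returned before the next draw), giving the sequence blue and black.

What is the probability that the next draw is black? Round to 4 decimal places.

0.6500

Compute the likelihood of the observed sequence for each case: P(data | r = 1) = (1/8)(7/8) = 7/64; P(data | r = 2) = (2/8)(6/8) = 3/16; P(data | r = 3) = (3/8)(5/8) = 15/64; P(data | r = 4) = (4/8)(4/8) = 1/4.
The prior-weighted likelihoods are 1/4 · 7/64 = 7/256, 1/4 · 3/16 = 3/64, 1/4 · 15/64 = 15/256, 1/4 · 1/4 = 1/16; with total 25/128.
The posterior is then P(r = 1 | data) = 7/50, P(r = 2 | data) = 6/25, P(r = 3 | data) = 3/10, P(r = 4 | data) = 8/25.
The predictive probability is P(black next | data) = (7/8)(7/50) + (3/4)(6/25) + (5/8)(3/10) + (1/2)(8/25) = 13/20.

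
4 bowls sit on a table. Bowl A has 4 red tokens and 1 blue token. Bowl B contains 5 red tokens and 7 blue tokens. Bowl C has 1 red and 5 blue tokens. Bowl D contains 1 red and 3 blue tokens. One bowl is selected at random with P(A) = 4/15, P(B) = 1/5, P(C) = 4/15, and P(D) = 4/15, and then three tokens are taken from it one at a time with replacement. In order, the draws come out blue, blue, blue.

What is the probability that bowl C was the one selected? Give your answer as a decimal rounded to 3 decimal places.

0.500

For each hypothesis, P(data | H) works out to: P(data | bowl A) = (1/5)(1/5)(1/5) = 0.008; P(data | bowl B) = (7/12)(7/12)(7/12) = 0.1985; P(data | bowl C) = (5/6)(5/6)(5/6) = 0.5787; P(data | bowl D) = (3/4)(3/4)(3/4) = 0.42188.
The prior-weighted likelihoods are 4/15 · 0.008 = 0.0021333, 1/5 · 0.1985 = 0.039699, 4/15 · 0.5787 = 0.15432, 4/15 · 0.42188 = 0.1125; summing to 0.30865.
Hence P(bowl C | data) = (0.15432) / (0.30865) = 0.49998.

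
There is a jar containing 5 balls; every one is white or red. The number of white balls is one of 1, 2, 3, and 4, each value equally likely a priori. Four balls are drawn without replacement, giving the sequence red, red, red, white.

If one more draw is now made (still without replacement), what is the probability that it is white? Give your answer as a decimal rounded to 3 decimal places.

0.333

For each hypothesis, P(data | H) works out to: P(data | r = 1) = (4/5)(3/4)(2/3)(1/2) = 1/5; P(data | r = 2) = (3/5)(2/4)(1/3)(2/2) = 1/10; P(data | r = 3) = (2/5)(1/4)(0/3) = 0; P(data | r = 4) = (1/5)(0/4) = 0.
Weighting by the prior gives 1/4 · 1/5 = 1/20, 1/4 · 1/10 = 1/40, 1/4 · 0 = 0, 1/4 · 0 = 0; these sum to 3/40.
Normalising, the posterior is P(r = 1 | data) = 2/3, P(r = 2 | data) = 1/3, P(r = 3 | data) = 0, P(r = 4 | data) = 0.
So P(white next | data) = Σ P(white next | H) P(H | data) = (0)(2/3) + (1)(1/3) = 1/3.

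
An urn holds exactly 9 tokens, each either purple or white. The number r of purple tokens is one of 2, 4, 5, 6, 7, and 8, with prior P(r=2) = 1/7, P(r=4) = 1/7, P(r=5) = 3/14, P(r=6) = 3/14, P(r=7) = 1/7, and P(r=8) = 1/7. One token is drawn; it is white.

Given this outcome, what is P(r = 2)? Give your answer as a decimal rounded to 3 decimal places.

0.275

Under each hypothesis, the probability of this draw is: P(data | r = 2) = (7/9) = 7/9; P(data | r = 4) = (5/9) = 5/9; P(data | r = 5) = (4/9) = 4/9; P(data | r = 6) = (3/9) = 1/3; P(data | r = 7) = (2/9) = 2/9; P(data | r = 8) = (1/9) = 1/9.
Weighting by the prior gives 1/7 · 7/9 = 1/9, 1/7 · 5/9 = 5/63, 3/14 · 4/9 = 2/21, 3/14 · 1/3 = 1/14, 1/7 · 2/9 = 2/63, 1/7 · 1/9 = 1/63; with total 17/42.
By Bayes' rule, P(r = 2 | data) = (1/9) / (17/42) = 14/51.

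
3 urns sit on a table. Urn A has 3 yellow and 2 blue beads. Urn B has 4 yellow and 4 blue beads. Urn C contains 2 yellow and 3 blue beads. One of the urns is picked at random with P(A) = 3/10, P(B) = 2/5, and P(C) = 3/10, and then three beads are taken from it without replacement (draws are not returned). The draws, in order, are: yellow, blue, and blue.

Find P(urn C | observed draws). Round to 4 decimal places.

0.4078

For each hypothesis, P(data | H) works out to: P(data | urn A) = (3/5)(2/4)(1/3) = 1/10; P(data | urn B) = (4/8)(4/7)(3/6) = 1/7; P(data | urn C) = (2/5)(3/4)(2/3) = 1/5.
The prior-weighted likelihoods are 3/10 · 1/10 = 3/100, 2/5 · 1/7 = 2/35, 3/10 · 1/5 = 3/50; these sum to 103/700.
Hence P(urn C | data) = (3/50) / (103/700) = 42/103.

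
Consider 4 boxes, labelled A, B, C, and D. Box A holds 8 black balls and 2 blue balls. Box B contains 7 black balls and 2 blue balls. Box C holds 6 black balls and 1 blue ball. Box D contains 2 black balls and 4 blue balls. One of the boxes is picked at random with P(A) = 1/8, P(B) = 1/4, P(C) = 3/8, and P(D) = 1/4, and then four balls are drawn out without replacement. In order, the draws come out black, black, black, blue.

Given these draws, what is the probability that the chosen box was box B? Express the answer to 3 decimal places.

The likelihood of the observed sequence under each hypothesis: P(data | box A) = (8/10)(7/9)(6/8)(2/7) = 0.13333; P(data | box B) = (7/9)(6/8)(5/7)(2/6) = 0.13889; P(data | box C) = (6/7)(5/6)(4/5)(1/4) = 0.14286; P(data | box D) = (2/6)(1/5)(0/4) = 0.
Multiplying each by its prior: 1/8 · 0.13333 = 0.016667, 1/4 · 0.13889 = 0.034722, 3/8 · 0.14286 = 0.053571, 1/4 · 0 = 0; with total 0.10496.
By Bayes' rule, P(box B | data) = (0.034722) / (0.10496) = 0.33081.

0.331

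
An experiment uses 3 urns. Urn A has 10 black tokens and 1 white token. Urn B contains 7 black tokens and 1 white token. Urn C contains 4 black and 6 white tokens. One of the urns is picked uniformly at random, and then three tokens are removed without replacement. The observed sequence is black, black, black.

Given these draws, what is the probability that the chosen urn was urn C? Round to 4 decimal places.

0.0241

Compute the likelihood of the observed sequence for each case: P(data | urn A) = (10/11)(9/10)(8/9) = 0.72727; P(data | urn B) = (7/8)(6/7)(5/6) = 0.625; P(data | urn C) = (4/10)(3/9)(2/8) = 0.033333.
Multiplying each by its prior: 1/3 · 0.72727 = 0.24242, 1/3 · 0.625 = 0.20833, 1/3 · 0.033333 = 0.011111; summing to 0.46187.
Hence P(urn C | data) = (0.011111) / (0.46187) = 0.024057.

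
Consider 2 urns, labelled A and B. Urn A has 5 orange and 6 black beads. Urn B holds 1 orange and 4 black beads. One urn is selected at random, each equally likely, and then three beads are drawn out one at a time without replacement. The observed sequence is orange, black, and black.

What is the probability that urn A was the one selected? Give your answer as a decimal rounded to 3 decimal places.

The likelihood of the observed sequence under each hypothesis: P(data | urn A) = (5/11)(6/10)(5/9) = 5/33; P(data | urn B) = (1/5)(4/4)(3/3) = 1/5.
Multiplying each by its prior: 1/2 · 5/33 = 5/66, 1/2 · 1/5 = 1/10; with total 29/165.
Hence P(urn A | data) = (5/66) / (29/165) = 25/58.

0.431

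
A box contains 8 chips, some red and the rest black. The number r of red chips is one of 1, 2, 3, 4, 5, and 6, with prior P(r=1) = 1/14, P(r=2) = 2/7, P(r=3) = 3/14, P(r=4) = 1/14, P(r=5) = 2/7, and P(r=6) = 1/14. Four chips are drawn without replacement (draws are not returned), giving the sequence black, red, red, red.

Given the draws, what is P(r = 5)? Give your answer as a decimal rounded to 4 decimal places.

The likelihood of the observed sequence under each hypothesis: P(data | r = 1) = (7/8)(1/7)(0/6) = 0; P(data | r = 2) = (6/8)(2/7)(1/6)(0/5) = 0; P(data | r = 3) = (5/8)(3/7)(2/6)(1/5) = 0.017857; P(data | r = 4) = (4/8)(4/7)(3/6)(2/5) = 0.057143; P(data | r = 5) = (3/8)(5/7)(4/6)(3/5) = 0.10714; P(data | r = 6) = (2/8)(6/7)(5/6)(4/5) = 0.14286.
Weighting by the prior gives 1/14 · 0 = 0, 2/7 · 0 = 0, 3/14 · 0.017857 = 0.0038265, 1/14 · 0.057143 = 0.0040816, 2/7 · 0.10714 = 0.030612, 1/14 · 0.14286 = 0.010204; summing to 0.048724.
Therefore the posterior P(r = 5 | data) = (0.030612) / (0.048724) = 0.62827.

0.6283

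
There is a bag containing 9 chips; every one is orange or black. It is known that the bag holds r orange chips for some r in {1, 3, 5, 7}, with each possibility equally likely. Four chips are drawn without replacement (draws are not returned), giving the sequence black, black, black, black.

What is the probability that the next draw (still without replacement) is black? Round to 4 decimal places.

0.7209

The likelihood of the observed sequence under each hypothesis: P(data | r = 1) = (8/9)(7/8)(6/7)(5/6) = 5/9; P(data | r = 3) = (6/9)(5/8)(4/7)(3/6) = 5/42; P(data | r = 5) = (4/9)(3/8)(2/7)(1/6) = 1/126; P(data | r = 7) = (2/9)(1/8)(0/7) = 0.
Weighting by the prior gives 1/4 · 5/9 = 5/36, 1/4 · 5/42 = 5/168, 1/4 · 1/126 = 1/504, 1/4 · 0 = 0; these sum to 43/252.
Normalising, the posterior is P(r = 1 | data) = 35/43, P(r = 3 | data) = 15/86, P(r = 5 | data) = 1/86, P(r = 7 | data) = 0.
So P(black next | data) = Σ P(black next | H) P(H | data) = (4/5)(35/43) + (2/5)(15/86) + (0)(1/86) = 31/43.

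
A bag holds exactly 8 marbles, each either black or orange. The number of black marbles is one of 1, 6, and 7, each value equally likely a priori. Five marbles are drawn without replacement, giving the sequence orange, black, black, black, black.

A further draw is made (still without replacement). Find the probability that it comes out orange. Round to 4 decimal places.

Under each hypothesis, the probability of the observed sequence is: P(data | r = 1) = (7/8)(1/7)(0/6) = 0; P(data | r = 6) = (2/8)(6/7)(5/6)(4/5)(3/4) = 3/28; P(data | r = 7) = (1/8)(7/7)(6/6)(5/5)(4/4) = 1/8.
Multiplying each by its prior: 1/3 · 0 = 0, 1/3 · 3/28 = 1/28, 1/3 · 1/8 = 1/24; summing to 13/168.
Normalising, the posterior is P(r = 1 | data) = 0, P(r = 6 | data) = 6/13, P(r = 7 | data) = 7/13.
The predictive probability is P(orange next | data) = (1/3)(6/13) + (0)(7/13) = 2/13.

0.1538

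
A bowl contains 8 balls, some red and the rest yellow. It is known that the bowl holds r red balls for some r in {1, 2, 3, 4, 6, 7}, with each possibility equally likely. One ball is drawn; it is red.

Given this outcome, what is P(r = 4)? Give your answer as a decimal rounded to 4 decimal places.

0.1739

Under each hypothesis, the probability of this draw is: P(data | r = 1) = (1/8) = 1/8; P(data | r = 2) = (2/8) = 1/4; P(data | r = 3) = (3/8) = 3/8; P(data | r = 4) = (4/8) = 1/2; P(data | r = 6) = (6/8) = 3/4; P(data | r = 7) = (7/8) = 7/8.
Weighting by the prior gives 1/6 · 1/8 = 1/48, 1/6 · 1/4 = 1/24, 1/6 · 3/8 = 1/16, 1/6 · 1/2 = 1/12, 1/6 · 3/4 = 1/8, 1/6 · 7/8 = 7/48; these sum to 23/48.
Therefore the posterior P(r = 4 | data) = (1/12) / (23/48) = 4/23.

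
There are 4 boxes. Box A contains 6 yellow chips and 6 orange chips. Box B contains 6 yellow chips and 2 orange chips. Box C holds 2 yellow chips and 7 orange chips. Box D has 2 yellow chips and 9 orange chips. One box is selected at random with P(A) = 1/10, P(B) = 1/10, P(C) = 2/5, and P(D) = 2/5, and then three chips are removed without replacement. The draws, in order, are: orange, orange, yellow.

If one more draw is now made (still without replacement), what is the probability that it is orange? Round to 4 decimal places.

For each hypothesis, P(data | H) works out to: P(data | box A) = (6/12)(5/11)(6/10) = 0.13636; P(data | box B) = (2/8)(1/7)(6/6) = 0.035714; P(data | box C) = (7/9)(6/8)(2/7) = 0.16667; P(data | box D) = (9/11)(8/10)(2/9) = 0.14545.
The prior-weighted likelihoods are 1/10 · 0.13636 = 0.013636, 1/10 · 0.035714 = 0.0035714, 2/5 · 0.16667 = 0.066667, 2/5 · 0.14545 = 0.058182; these sum to 0.14206.
The posterior is then P(box A | data) = 0.095993, P(box B | data) = 0.025141, P(box C | data) = 0.4693, P(box D | data) = 0.40957.
The predictive probability is P(orange next | data) = (4/9)(0.095993) + (0)(0.025141) + (5/6)(0.4693) + (7/8)(0.40957) = 0.79212.

0.7921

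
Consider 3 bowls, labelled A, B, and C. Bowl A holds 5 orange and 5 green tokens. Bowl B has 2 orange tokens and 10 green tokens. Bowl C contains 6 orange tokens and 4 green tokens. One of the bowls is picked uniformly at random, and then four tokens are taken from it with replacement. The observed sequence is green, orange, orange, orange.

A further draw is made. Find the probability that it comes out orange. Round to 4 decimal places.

0.5481

The likelihood of the observed sequence under each hypothesis: P(data | bowl A) = (5/10)(5/10)(5/10)(5/10) = 0.0625; P(data | bowl B) = (10/12)(2/12)(2/12)(2/12) = 0.003858; P(data | bowl C) = (4/10)(6/10)(6/10)(6/10) = 0.0864.
Multiplying each by its prior: 1/3 · 0.0625 = 0.020833, 1/3 · 0.003858 = 0.001286, 1/3 · 0.0864 = 0.0288; these sum to 0.050919.
The posterior is then P(bowl A | data) = 0.40914, P(bowl B | data) = 0.025256, P(bowl C | data) = 0.5656.
The predictive probability is P(orange next | data) = (1/2)(0.40914) + (1/6)(0.025256) + (3/5)(0.5656) = 0.54814.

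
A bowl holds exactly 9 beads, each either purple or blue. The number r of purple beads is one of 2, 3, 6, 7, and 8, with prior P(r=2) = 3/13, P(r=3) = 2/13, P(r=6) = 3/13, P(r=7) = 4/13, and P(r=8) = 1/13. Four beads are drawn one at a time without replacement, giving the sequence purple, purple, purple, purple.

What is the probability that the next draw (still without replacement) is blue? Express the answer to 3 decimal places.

0.380

For each hypothesis, P(data | H) works out to: P(data | r = 2) = (2/9)(1/8)(0/7) = 0; P(data | r = 3) = (3/9)(2/8)(1/7)(0/6) = 0; P(data | r = 6) = (6/9)(5/8)(4/7)(3/6) = 5/42; P(data | r = 7) = (7/9)(6/8)(5/7)(4/6) = 5/18; P(data | r = 8) = (8/9)(7/8)(6/7)(5/6) = 5/9.
Multiplying each by its prior: 3/13 · 0 = 0, 2/13 · 0 = 0, 3/13 · 5/42 = 5/182, 4/13 · 5/18 = 10/117, 1/13 · 5/9 = 5/117; summing to 85/546.
Normalising, the posterior is P(r = 2 | data) = 0, P(r = 3 | data) = 0, P(r = 6 | data) = 3/17, P(r = 7 | data) = 28/51, P(r = 8 | data) = 14/51.
The predictive probability is P(blue next | data) = (3/5)(3/17) + (2/5)(28/51) + (1/5)(14/51) = 97/255.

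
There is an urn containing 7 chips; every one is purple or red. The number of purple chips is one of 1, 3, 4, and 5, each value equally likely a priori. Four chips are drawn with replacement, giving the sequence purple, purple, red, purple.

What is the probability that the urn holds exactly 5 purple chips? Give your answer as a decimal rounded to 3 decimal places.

Compute the likelihood of the observed sequence for each case: P(data | r = 1) = (1/7)(1/7)(6/7)(1/7) = 0.002499; P(data | r = 3) = (3/7)(3/7)(4/7)(3/7) = 0.044981; P(data | r = 4) = (4/7)(4/7)(3/7)(4/7) = 0.079967; P(data | r = 5) = (5/7)(5/7)(2/7)(5/7) = 0.10412.
The prior-weighted likelihoods are 1/4 · 0.002499 = 0.00062474, 1/4 · 0.044981 = 0.011245, 1/4 · 0.079967 = 0.019992, 1/4 · 0.10412 = 0.026031; with total 0.057893.
Therefore the posterior P(r = 5 | data) = (0.026031) / (0.057893) = 0.44964.

0.450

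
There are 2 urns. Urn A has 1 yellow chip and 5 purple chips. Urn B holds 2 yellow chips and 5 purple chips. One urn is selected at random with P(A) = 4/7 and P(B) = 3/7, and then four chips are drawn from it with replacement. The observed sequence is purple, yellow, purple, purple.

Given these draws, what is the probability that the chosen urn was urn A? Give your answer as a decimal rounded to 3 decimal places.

Under each hypothesis, the probability of the observed sequence is: P(data | urn A) = (5/6)(1/6)(5/6)(5/6) = 0.096451; P(data | urn B) = (5/7)(2/7)(5/7)(5/7) = 0.10412.
Weighting by the prior gives 4/7 · 0.096451 = 0.055115, 3/7 · 0.10412 = 0.044624; with total 0.099739.
Therefore the posterior P(urn A | data) = (0.055115) / (0.099739) = 0.55259.

0.553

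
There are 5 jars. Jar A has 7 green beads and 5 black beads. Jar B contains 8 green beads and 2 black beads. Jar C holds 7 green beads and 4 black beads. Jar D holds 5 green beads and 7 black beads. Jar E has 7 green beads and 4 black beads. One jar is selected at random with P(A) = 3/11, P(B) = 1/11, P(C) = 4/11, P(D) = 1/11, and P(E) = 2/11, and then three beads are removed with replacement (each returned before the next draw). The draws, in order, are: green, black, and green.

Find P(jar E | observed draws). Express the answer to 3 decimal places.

Compute the likelihood of the observed sequence for each case: P(data | jar A) = (7/12)(5/12)(7/12) = 0.14178; P(data | jar B) = (8/10)(2/10)(8/10) = 0.128; P(data | jar C) = (7/11)(4/11)(7/11) = 0.14726; P(data | jar D) = (5/12)(7/12)(5/12) = 0.10127; P(data | jar E) = (7/11)(4/11)(7/11) = 0.14726.
Weighting by the prior gives 3/11 · 0.14178 = 0.038668, 1/11 · 0.128 = 0.011636, 4/11 · 0.14726 = 0.053548, 1/11 · 0.10127 = 0.0092066, 2/11 · 0.14726 = 0.026774; summing to 0.13983.
Therefore the posterior P(jar E | data) = (0.026774) / (0.13983) = 0.19147.

0.191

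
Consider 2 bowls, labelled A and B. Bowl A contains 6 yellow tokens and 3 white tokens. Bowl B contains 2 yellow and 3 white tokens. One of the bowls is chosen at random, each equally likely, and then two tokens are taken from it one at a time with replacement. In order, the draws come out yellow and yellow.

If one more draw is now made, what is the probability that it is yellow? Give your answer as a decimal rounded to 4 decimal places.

0.5961

The likelihood of the observed sequence under each hypothesis: P(data | bowl A) = (6/9)(6/9) = 4/9; P(data | bowl B) = (2/5)(2/5) = 4/25.
The prior-weighted likelihoods are 1/2 · 4/9 = 2/9, 1/2 · 4/25 = 2/25; with total 68/225.
The posterior is then P(bowl A | data) = 25/34, P(bowl B | data) = 9/34.
Averaging over the posterior, P(yellow next | data) = (2/3)(25/34) + (2/5)(9/34) = 152/255.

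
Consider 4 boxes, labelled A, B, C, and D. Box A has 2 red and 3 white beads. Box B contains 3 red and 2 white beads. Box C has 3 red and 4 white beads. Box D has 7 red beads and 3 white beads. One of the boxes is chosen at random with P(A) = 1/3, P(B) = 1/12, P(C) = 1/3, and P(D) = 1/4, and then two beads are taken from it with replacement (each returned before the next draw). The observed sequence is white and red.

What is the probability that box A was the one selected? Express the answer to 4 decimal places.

0.3417

Compute the likelihood of the observed sequence for each case: P(data | box A) = (3/5)(2/5) = 0.24; P(data | box B) = (2/5)(3/5) = 0.24; P(data | box C) = (4/7)(3/7) = 0.2449; P(data | box D) = (3/10)(7/10) = 0.21.
Multiplying each by its prior: 1/3 · 0.24 = 0.08, 1/12 · 0.24 = 0.02, 1/3 · 0.2449 = 0.081633, 1/4 · 0.21 = 0.0525; with total 0.23413.
So P(box A | data) = (0.08) / (0.23413) = 0.34169.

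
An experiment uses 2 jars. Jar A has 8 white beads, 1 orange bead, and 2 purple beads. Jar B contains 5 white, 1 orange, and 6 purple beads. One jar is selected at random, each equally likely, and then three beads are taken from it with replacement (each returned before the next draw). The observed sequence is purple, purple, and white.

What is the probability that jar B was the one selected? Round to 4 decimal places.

The likelihood of the observed sequence under each hypothesis: P(data | jar A) = (2/11)(2/11)(8/11) = 0.024042; P(data | jar B) = (6/12)(6/12)(5/12) = 0.10417.
The prior-weighted likelihoods are 1/2 · 0.024042 = 0.012021, 1/2 · 0.10417 = 0.052083; summing to 0.064104.
By Bayes' rule, P(jar B | data) = (0.052083) / (0.064104) = 0.81248.

0.8125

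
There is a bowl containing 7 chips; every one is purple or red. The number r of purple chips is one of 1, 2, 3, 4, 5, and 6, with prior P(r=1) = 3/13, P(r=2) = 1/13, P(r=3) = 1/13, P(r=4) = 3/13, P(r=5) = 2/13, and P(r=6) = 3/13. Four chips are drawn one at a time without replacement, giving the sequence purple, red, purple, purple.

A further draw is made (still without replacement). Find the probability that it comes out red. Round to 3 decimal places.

0.295

The likelihood of the observed sequence under each hypothesis: P(data | r = 1) = (1/7)(6/6)(0/5) = 0; P(data | r = 2) = (2/7)(5/6)(1/5)(0/4) = 0; P(data | r = 3) = (3/7)(4/6)(2/5)(1/4) = 1/35; P(data | r = 4) = (4/7)(3/6)(3/5)(2/4) = 3/35; P(data | r = 5) = (5/7)(2/6)(4/5)(3/4) = 1/7; P(data | r = 6) = (6/7)(1/6)(5/5)(4/4) = 1/7.
Multiplying each by its prior: 3/13 · 0 = 0, 1/13 · 0 = 0, 1/13 · 1/35 = 1/455, 3/13 · 3/35 = 9/455, 2/13 · 1/7 = 2/91, 3/13 · 1/7 = 3/91; summing to 1/13.
Normalising, the posterior is P(r = 1 | data) = 0, P(r = 2 | data) = 0, P(r = 3 | data) = 1/35, P(r = 4 | data) = 9/35, P(r = 5 | data) = 2/7, P(r = 6 | data) = 3/7.
Averaging over the posterior, P(red next | data) = (1)(1/35) + (2/3)(9/35) + (1/3)(2/7) + (0)(3/7) = 31/105.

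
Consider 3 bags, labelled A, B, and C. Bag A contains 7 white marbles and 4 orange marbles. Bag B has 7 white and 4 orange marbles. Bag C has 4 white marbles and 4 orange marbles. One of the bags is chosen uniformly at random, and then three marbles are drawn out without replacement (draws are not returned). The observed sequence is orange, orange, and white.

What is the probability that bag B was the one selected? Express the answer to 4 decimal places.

0.2715

For each hypothesis, P(data | H) works out to: P(data | bag A) = (4/11)(3/10)(7/9) = 0.084848; P(data | bag B) = (4/11)(3/10)(7/9) = 0.084848; P(data | bag C) = (4/8)(3/7)(4/6) = 0.14286.
Multiplying each by its prior: 1/3 · 0.084848 = 0.028283, 1/3 · 0.084848 = 0.028283, 1/3 · 0.14286 = 0.047619; these sum to 0.10418.
So P(bag B | data) = (0.028283) / (0.10418) = 0.27147.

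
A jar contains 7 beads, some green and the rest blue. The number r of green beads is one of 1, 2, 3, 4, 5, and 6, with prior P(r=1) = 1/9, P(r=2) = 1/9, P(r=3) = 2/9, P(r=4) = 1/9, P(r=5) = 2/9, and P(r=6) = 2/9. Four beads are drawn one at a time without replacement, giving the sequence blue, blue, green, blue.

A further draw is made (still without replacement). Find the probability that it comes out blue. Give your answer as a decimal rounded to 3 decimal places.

The likelihood of the observed sequence under each hypothesis: P(data | r = 1) = (6/7)(5/6)(1/5)(4/4) = 1/7; P(data | r = 2) = (5/7)(4/6)(2/5)(3/4) = 1/7; P(data | r = 3) = (4/7)(3/6)(3/5)(2/4) = 3/35; P(data | r = 4) = (3/7)(2/6)(4/5)(1/4) = 1/35; P(data | r = 5) = (2/7)(1/6)(5/5)(0/4) = 0; P(data | r = 6) = (1/7)(0/6) = 0.
Weighting by the prior gives 1/9 · 1/7 = 1/63, 1/9 · 1/7 = 1/63, 2/9 · 3/35 = 2/105, 1/9 · 1/35 = 1/315, 2/9 · 0 = 0, 2/9 · 0 = 0; summing to 17/315.
Normalising, the posterior is P(r = 1 | data) = 5/17, P(r = 2 | data) = 5/17, P(r = 3 | data) = 6/17, P(r = 4 | data) = 1/17, P(r = 5 | data) = 0, P(r = 6 | data) = 0.
Averaging over the posterior, P(blue next | data) = (1)(5/17) + (2/3)(5/17) + (1/3)(6/17) + (0)(1/17) = 31/51.

0.608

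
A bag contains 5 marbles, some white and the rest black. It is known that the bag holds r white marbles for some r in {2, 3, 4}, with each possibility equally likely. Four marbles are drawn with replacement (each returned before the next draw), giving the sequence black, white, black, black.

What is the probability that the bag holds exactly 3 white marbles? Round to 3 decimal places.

For each hypothesis, P(data | H) works out to: P(data | r = 2) = (3/5)(2/5)(3/5)(3/5) = 0.0864; P(data | r = 3) = (2/5)(3/5)(2/5)(2/5) = 0.0384; P(data | r = 4) = (1/5)(4/5)(1/5)(1/5) = 0.0064.
Weighting by the prior gives 1/3 · 0.0864 = 0.0288, 1/3 · 0.0384 = 0.0128, 1/3 · 0.0064 = 0.0021333; summing to 0.043733.
So P(r = 3 | data) = (0.0128) / (0.043733) = 0.29268.

0.293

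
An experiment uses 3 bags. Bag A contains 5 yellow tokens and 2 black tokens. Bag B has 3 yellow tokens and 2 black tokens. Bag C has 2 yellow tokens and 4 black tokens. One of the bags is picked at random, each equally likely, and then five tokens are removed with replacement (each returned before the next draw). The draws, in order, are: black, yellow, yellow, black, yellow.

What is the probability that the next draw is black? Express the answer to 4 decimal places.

The likelihood of the observed sequence under each hypothesis: P(data | bag A) = (2/7)(5/7)(5/7)(2/7)(5/7) = 0.02975; P(data | bag B) = (2/5)(3/5)(3/5)(2/5)(3/5) = 0.03456; P(data | bag C) = (4/6)(2/6)(2/6)(4/6)(2/6) = 0.016461.
Weighting by the prior gives 1/3 · 0.02975 = 0.0099165, 1/3 · 0.03456 = 0.01152, 1/3 · 0.016461 = 0.005487; summing to 0.026923.
The posterior is then P(bag A | data) = 0.36832, P(bag B | data) = 0.42788, P(bag C | data) = 0.2038.
The predictive probability is P(black next | data) = (2/7)(0.36832) + (2/5)(0.42788) + (2/3)(0.2038) = 0.41225.

0.4123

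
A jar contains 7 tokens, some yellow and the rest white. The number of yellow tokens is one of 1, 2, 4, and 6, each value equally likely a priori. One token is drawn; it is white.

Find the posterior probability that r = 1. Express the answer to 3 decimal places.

The likelihood of this draw under each hypothesis: P(data | r = 1) = (6/7) = 6/7; P(data | r = 2) = (5/7) = 5/7; P(data | r = 4) = (3/7) = 3/7; P(data | r = 6) = (1/7) = 1/7.
Multiplying each by its prior: 1/4 · 6/7 = 3/14, 1/4 · 5/7 = 5/28, 1/4 · 3/7 = 3/28, 1/4 · 1/7 = 1/28; summing to 15/28.
By Bayes' rule, P(r = 1 | data) = (3/14) / (15/28) = 2/5.

0.400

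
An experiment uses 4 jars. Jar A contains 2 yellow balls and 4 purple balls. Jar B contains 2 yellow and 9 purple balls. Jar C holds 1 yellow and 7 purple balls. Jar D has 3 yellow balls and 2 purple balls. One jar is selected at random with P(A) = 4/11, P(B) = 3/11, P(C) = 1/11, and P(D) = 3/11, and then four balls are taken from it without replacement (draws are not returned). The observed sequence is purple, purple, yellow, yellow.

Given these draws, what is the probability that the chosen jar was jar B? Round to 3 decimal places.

0.088

The likelihood of the observed sequence under each hypothesis: P(data | jar A) = (4/6)(3/5)(2/4)(1/3) = 1/15; P(data | jar B) = (9/11)(8/10)(2/9)(1/8) = 1/55; P(data | jar C) = (7/8)(6/7)(1/6)(0/5) = 0; P(data | jar D) = (2/5)(1/4)(3/3)(2/2) = 1/10.
The prior-weighted likelihoods are 4/11 · 1/15 = 4/165, 3/11 · 1/55 = 3/605, 1/11 · 0 = 0, 3/11 · 1/10 = 3/110; with total 41/726.
By Bayes' rule, P(jar B | data) = (3/605) / (41/726) = 18/205.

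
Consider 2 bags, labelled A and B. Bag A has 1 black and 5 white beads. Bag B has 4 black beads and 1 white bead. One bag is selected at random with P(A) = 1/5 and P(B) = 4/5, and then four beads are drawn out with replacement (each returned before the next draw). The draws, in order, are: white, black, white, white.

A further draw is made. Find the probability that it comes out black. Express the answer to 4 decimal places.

0.2995

Compute the likelihood of the observed sequence for each case: P(data | bag A) = (5/6)(1/6)(5/6)(5/6) = 0.096451; P(data | bag B) = (1/5)(4/5)(1/5)(1/5) = 0.0064.
Multiplying each by its prior: 1/5 · 0.096451 = 0.01929, 4/5 · 0.0064 = 0.00512; summing to 0.02441.
Dividing through by the total gives posterior P(bag A | data) = 0.79025, P(bag B | data) = 0.20975.
The predictive probability is P(black next | data) = (1/6)(0.79025) + (4/5)(0.20975) = 0.29951.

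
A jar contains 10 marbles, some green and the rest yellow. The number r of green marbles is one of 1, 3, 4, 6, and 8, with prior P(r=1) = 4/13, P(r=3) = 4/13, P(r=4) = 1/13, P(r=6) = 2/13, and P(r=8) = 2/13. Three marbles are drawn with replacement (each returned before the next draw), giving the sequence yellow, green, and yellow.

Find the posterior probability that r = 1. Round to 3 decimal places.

Compute the likelihood of the observed sequence for each case: P(data | r = 1) = (9/10)(1/10)(9/10) = 0.081; P(data | r = 3) = (7/10)(3/10)(7/10) = 0.147; P(data | r = 4) = (6/10)(4/10)(6/10) = 0.144; P(data | r = 6) = (4/10)(6/10)(4/10) = 0.096; P(data | r = 8) = (2/10)(8/10)(2/10) = 0.032.
Multiplying each by its prior: 4/13 · 0.081 = 0.024923, 4/13 · 0.147 = 0.045231, 1/13 · 0.144 = 0.011077, 2/13 · 0.096 = 0.014769, 2/13 · 0.032 = 0.0049231; these sum to 0.10092.
By Bayes' rule, P(r = 1 | data) = (0.024923) / (0.10092) = 0.24695.

0.247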